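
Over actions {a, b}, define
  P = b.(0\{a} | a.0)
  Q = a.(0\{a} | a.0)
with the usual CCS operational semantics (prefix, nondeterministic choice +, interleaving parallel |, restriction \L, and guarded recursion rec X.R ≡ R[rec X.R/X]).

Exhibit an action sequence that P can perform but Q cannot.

Reachable graph of P (3 states):
  s0 = b.(0\{a} | a.0) → -b-> s1
  s1 = 0\{a} | a.0 → -a-> s2
  s2 = 0\{a} | 0 → ∅
Reachable graph of Q (3 states):
  t0 = a.(0\{a} | a.0) → -a-> t1
  t1 = 0\{a} | a.0 → -a-> t2
  t2 = 0\{a} | 0 → ∅
Executing b from P (initial set {s0}):
  after b @ step 1: {s1}
  P completes σ.
Executing b from Q (initial set {t0}):
  after b @ step 1: no successor for Q

b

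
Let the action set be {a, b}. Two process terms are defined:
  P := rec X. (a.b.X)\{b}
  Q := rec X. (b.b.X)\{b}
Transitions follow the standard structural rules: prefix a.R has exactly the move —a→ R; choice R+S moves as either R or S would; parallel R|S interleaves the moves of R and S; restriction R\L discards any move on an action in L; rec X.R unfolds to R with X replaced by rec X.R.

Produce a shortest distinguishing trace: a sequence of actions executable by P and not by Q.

a

LTS(P): 2 reachable states
  u0 = rec X. (a.b.X)\{b} → -a-> u1
  u1 = (b.(rec X. (a.b.X)\{b}))\{b} → ∅
LTS(Q): 1 reachable states
  v0 = rec X. (b.b.X)\{b} → ∅
Trace ⟨a⟩ through P, begin at {u0}:
  after a @ step 1: {u1}
  ✓ P
Trace ⟨a⟩ through Q, begin at {v0}:
  after a @ step 1: ∅  — Q cannot continue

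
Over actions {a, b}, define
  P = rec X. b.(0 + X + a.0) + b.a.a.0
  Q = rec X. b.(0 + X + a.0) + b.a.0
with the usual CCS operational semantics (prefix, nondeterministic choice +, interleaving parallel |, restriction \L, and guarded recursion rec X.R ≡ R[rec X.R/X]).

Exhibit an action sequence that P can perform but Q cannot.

baa

Reachable graph of P (5 states):
  s0 = rec X. b.(0 + X + a.0) + b.a.a.0 ⊢ —b→ s1, —b→ s2
  s1 = 0 + (rec X. b.(0 + X + a.0) + b.a.a.0) + a.0 ⊢ —a→ s3, —b→ s1, —b→ s2
  s2 = a.a.0 ⊢ —a→ s4
  s3 = 0 ⊢ stopped
  s4 = a.0 ⊢ —a→ s3
Reachable graph of Q (4 states):
  t0 = rec X. b.(0 + X + a.0) + b.a.0 ⊢ —b→ t1, —b→ t2
  t1 = 0 + (rec X. b.(0 + X + a.0) + b.a.0) + a.0 ⊢ —a→ t3, —b→ t1, —b→ t2
  t2 = a.0 ⊢ —a→ t3
  t3 = 0 ⊢ stopped
Trace ⟨baa⟩ through P, begin at {s0}:
  [1] b ⇒ {s1, s2}
  [2] a ⇒ {s3, s4}
  [3] a ⇒ {s3}
  — P admits the full trace.
Trace ⟨baa⟩ through Q, begin at {t0}:
  [1] b ⇒ {t1, t2}
  [2] a ⇒ {t3}
  [3] a ⇒ no successor for Q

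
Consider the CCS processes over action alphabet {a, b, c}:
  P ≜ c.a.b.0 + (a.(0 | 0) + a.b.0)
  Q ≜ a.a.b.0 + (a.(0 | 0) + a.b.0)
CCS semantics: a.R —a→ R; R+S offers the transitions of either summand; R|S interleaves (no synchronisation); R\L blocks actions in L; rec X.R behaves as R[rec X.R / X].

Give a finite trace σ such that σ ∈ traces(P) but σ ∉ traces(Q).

c

LTS(P): 5 reachable states
  p0 = c.a.b.0 + (a.(0 | 0) + a.b.0) ⊢ --a--▸ p1, --a--▸ p2, --c--▸ p3
  p1 = 0 | 0 ⊢ ∅
  p2 = b.0 ⊢ --b--▸ p4
  p3 = a.b.0 ⊢ --a--▸ p2
  p4 = 0 ⊢ ∅
LTS(Q): 5 reachable states
  q0 = a.a.b.0 + (a.(0 | 0) + a.b.0) ⊢ --a--▸ q1, --a--▸ q2, --a--▸ q3
  q1 = 0 | 0 ⊢ ∅
  q2 = a.b.0 ⊢ --a--▸ q3
  q3 = b.0 ⊢ --b--▸ q4
  q4 = 0 ⊢ ∅
Run σ = ⟨c⟩ on P: start {p0}
  [1] c ⇒ {p3}
  — P admits the full trace.
Run σ = ⟨c⟩ on Q: start {q0}
  [1] c ⇒ no successor for Q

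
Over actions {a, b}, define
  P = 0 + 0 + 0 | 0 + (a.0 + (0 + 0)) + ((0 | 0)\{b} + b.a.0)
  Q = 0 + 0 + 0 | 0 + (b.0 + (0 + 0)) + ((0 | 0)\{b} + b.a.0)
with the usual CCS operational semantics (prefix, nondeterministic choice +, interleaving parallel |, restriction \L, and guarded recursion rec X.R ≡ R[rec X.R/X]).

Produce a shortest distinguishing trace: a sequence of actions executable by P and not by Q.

a

Reachable graph of P (3 states):
  s0 = 0 + 0 + 0 | 0 + (a.0 + (0 + 0)) + ((0 | 0)\{b} + b.a.0) | --a--▸ s1, --b--▸ s2
  s1 = 0 | (no moves)
  s2 = a.0 | --a--▸ s1
Reachable graph of Q (3 states):
  t0 = 0 + 0 + 0 | 0 + (b.0 + (0 + 0)) + ((0 | 0)\{b} + b.a.0) | --b--▸ t1, --b--▸ t2
  t1 = 0 | (no moves)
  t2 = a.0 | --a--▸ t1
Executing a from P (initial set {s0}):
  [1] a ⇒ {s1}
  P completes σ.
Executing a from Q (initial set {t0}):
  [1] a ⇒ ∅  — Q cannot continue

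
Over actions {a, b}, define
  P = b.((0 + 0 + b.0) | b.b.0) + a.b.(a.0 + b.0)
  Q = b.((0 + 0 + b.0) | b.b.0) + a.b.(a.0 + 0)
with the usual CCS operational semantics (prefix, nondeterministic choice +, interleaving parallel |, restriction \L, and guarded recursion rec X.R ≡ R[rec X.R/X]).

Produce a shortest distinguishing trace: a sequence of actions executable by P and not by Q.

P's transition system — 10 states:
  s0 = b.((0 + 0 + b.0) | b.b.0) + a.b.(a.0 + b.0) has moves ··a··> s1, ··b··> s2
  s1 = b.(a.0 + b.0) has moves ··b··> s3
  s2 = (0 + 0 + b.0) | b.b.0 has moves ··b··> s4, ··b··> s5
  s3 = a.0 + b.0 has moves ··a··> s6, ··b··> s6
  s4 = (0 + 0 + b.0) | b.0 has moves ··b··> s7, ··b··> s8
  s5 = 0 | b.b.0 has moves ··b··> s8
  s6 = 0 has moves stopped
  s7 = (0 + 0 + b.0) | 0 has moves ··b··> s9
  s8 = 0 | b.0 has moves ··b··> s9
  s9 = 0 | 0 has moves stopped
Q's transition system — 10 states:
  t0 = b.((0 + 0 + b.0) | b.b.0) + a.b.(a.0 + 0) has moves ··a··> t1, ··b··> t2
  t1 = b.(a.0 + 0) has moves ··b··> t3
  t2 = (0 + 0 + b.0) | b.b.0 has moves ··b··> t4, ··b··> t5
  t3 = a.0 + 0 has moves ··a··> t6
  t4 = (0 + 0 + b.0) | b.0 has moves ··b··> t7, ··b··> t8
  t5 = 0 | b.b.0 has moves ··b··> t8
  t6 = 0 has moves stopped
  t7 = (0 + 0 + b.0) | 0 has moves ··b··> t9
  t8 = 0 | b.0 has moves ··b··> t9
  t9 = 0 | 0 has moves stopped
Executing abb from P (initial set {s0}):
  [1] a ⇒ {s1}
  [2] b ⇒ {s3}
  [3] b ⇒ {s6}
  P completes σ.
Executing abb from Q (initial set {t0}):
  [1] a ⇒ {t1}
  [2] b ⇒ {t3}
  [3] b ⇒ ∅ (Q stuck)

abb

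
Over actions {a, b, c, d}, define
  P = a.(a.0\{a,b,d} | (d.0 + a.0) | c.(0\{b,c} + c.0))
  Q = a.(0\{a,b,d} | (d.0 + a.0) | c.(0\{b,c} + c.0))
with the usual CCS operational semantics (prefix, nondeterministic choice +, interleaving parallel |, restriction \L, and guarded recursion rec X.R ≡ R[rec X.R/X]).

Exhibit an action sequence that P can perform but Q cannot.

aaa

P's transition system — 13 states:
  m0 = a.(a.0\{a,b,d} | (d.0 + a.0) | c.(0\{b,c} + c.0)) has moves -a-> m1
  m1 = a.0\{a,b,d} | (d.0 + a.0) | c.(0\{b,c} + c.0) has moves -a-> m2, -a-> m3, -c-> m4, -d-> m3
  m2 = 0\{a,b,d} | (d.0 + a.0) | c.(0\{b,c} + c.0) has moves -a-> m5, -c-> m6, -d-> m5
  m3 = a.0\{a,b,d} | 0 | c.(0\{b,c} + c.0) has moves -a-> m5, -c-> m7
  m4 = a.0\{a,b,d} | (d.0 + a.0) | (0\{b,c} + c.0) has moves -a-> m6, -a-> m7, -c-> m8, -d-> m7
  m5 = 0\{a,b,d} | 0 | c.(0\{b,c} + c.0) has moves -c-> m9
  m6 = 0\{a,b,d} | (d.0 + a.0) | (0\{b,c} + c.0) has moves -a-> m9, -c-> m10, -d-> m9
  m7 = a.0\{a,b,d} | 0 | (0\{b,c} + c.0) has moves -a-> m9, -c-> m11
  m8 = a.0\{a,b,d} | (d.0 + a.0) | 0 has moves -a-> m10, -a-> m11, -d-> m11
  m9 = 0\{a,b,d} | 0 | (0\{b,c} + c.0) has moves -c-> m12
  m10 = 0\{a,b,d} | (d.0 + a.0) | 0 has moves -a-> m12, -d-> m12
  m11 = a.0\{a,b,d} | 0 | 0 has moves -a-> m12
  m12 = 0\{a,b,d} | 0 | 0 has moves ·
Q's transition system — 7 states:
  n0 = a.(0\{a,b,d} | (d.0 + a.0) | c.(0\{b,c} + c.0)) has moves -a-> n1
  n1 = 0\{a,b,d} | (d.0 + a.0) | c.(0\{b,c} + c.0) has moves -a-> n2, -c-> n3, -d-> n2
  n2 = 0\{a,b,d} | 0 | c.(0\{b,c} + c.0) has moves -c-> n4
  n3 = 0\{a,b,d} | (d.0 + a.0) | (0\{b,c} + c.0) has moves -a-> n4, -c-> n5, -d-> n4
  n4 = 0\{a,b,d} | 0 | (0\{b,c} + c.0) has moves -c-> n6
  n5 = 0\{a,b,d} | (d.0 + a.0) | 0 has moves -a-> n6, -d-> n6
  n6 = 0\{a,b,d} | 0 | 0 has moves ·
Executing aaa from P (initial set {m0}):
  after a @ step 1: {m1}
  after a @ step 2: {m2, m3}
  after a @ step 3: {m5}
  P completes σ.
Executing aaa from Q (initial set {n0}):
  after a @ step 1: {n1}
  after a @ step 2: {n2}
  after a @ step 3: no successor for Q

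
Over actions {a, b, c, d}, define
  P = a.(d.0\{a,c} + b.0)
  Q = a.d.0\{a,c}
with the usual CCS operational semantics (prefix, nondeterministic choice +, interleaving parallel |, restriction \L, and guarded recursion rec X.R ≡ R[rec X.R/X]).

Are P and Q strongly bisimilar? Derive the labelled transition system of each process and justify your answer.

P ≁ Q

LTS(P): 4 reachable states
  p0 = a.(d.0\{a,c} + b.0) has moves ··a··> p1
  p1 = d.0\{a,c} + b.0 has moves ··b··> p2, ··d··> p3
  p2 = 0 has moves (no moves)
  p3 = 0\{a,c} has moves (no moves)
LTS(Q): 3 reachable states
  q0 = a.d.0\{a,c} has moves ··a··> q1
  q1 = d.0\{a,c} has moves ··d··> q2
  q2 = 0\{a,c} has moves (no moves)
Coarsest stable partition (strong bisimilarity classes):
  B0 = {p0}
  B1 = {p1}
  B2 = {p2, p3, q2}
  B3 = {q0}
  B4 = {q1}
p0 ∈ B0, q0 ∈ B3 → different blocks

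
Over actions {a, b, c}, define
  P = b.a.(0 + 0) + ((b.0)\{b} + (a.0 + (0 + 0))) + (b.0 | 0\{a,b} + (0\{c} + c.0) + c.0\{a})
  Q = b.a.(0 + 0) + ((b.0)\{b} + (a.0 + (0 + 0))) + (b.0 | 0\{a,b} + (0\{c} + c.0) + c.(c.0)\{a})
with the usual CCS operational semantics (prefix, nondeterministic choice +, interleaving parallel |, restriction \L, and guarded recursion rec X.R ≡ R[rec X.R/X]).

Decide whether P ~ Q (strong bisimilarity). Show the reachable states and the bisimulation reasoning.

not bisimilar

Reachable graph of P (6 states):
  m0 = b.a.(0 + 0) + ((b.0)\{b} + (a.0 + (0 + 0))) + (b.0 | 0\{a,b} + (0\{c} + c.0) + c.0\{a}) has moves -a-> m1, -b-> m2, -b-> m3, -c-> m1, -c-> m4
  m1 = 0 has moves deadlocked
  m2 = 0 | 0\{a,b} has moves deadlocked
  m3 = a.(0 + 0) has moves -a-> m5
  m4 = 0\{a} has moves deadlocked
  m5 = 0 + 0 has moves deadlocked
Reachable graph of Q (7 states):
  n0 = b.a.(0 + 0) + ((b.0)\{b} + (a.0 + (0 + 0))) + (b.0 | 0\{a,b} + (0\{c} + c.0) + c.(c.0)\{a}) has moves -a-> n1, -b-> n2, -b-> n3, -c-> n1, -c-> n4
  n1 = 0 has moves deadlocked
  n2 = 0 | 0\{a,b} has moves deadlocked
  n3 = a.(0 + 0) has moves -a-> n5
  n4 = (c.0)\{a} has moves -c-> n6
  n5 = 0 + 0 has moves deadlocked
  n6 = 0\{a} has moves deadlocked
Partition-refinement fixed point:
  B0 = {m0}
  B1 = {m1, m2, m4, m5, n1, n2, n5, n6}
  B2 = {m3, n3}
  B3 = {n0}
  B4 = {n4}
m0 ∈ B0, n0 ∈ B3 → different blocks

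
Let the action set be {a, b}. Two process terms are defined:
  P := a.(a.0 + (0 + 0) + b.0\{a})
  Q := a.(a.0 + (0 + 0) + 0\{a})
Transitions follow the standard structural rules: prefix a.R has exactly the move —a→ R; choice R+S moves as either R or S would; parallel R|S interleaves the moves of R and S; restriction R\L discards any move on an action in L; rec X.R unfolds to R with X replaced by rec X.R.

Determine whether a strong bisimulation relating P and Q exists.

P ≁ Q

Reachable graph of P (4 states):
  m0 = a.(a.0 + (0 + 0) + b.0\{a}) :: -a-> m1
  m1 = a.0 + (0 + 0) + b.0\{a} :: -a-> m2, -b-> m3
  m2 = 0 :: ·
  m3 = 0\{a} :: ·
Reachable graph of Q (3 states):
  n0 = a.(a.0 + (0 + 0) + 0\{a}) :: -a-> n1
  n1 = a.0 + (0 + 0) + 0\{a} :: -a-> n2
  n2 = 0 :: ·
Coarsest stable partition (strong bisimilarity classes):
  B0 = {m0}
  B1 = {m1}
  B2 = {m2, m3, n2}
  B3 = {n0}
  B4 = {n1}
m0 ∈ B0, n0 ∈ B3 → different blocks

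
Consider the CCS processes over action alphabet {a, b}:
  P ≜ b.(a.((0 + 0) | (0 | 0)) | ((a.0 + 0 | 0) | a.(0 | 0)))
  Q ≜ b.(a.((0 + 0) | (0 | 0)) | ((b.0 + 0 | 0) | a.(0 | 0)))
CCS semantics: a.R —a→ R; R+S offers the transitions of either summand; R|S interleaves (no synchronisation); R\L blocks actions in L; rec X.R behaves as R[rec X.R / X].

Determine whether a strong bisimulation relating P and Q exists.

P ≁ Q

Reachable graph of P (9 states):
  m0 = b.(a.((0 + 0) | (0 | 0)) | ((a.0 + 0 | 0) | a.(0 | 0))) → -b-> m1
  m1 = a.((0 + 0) | (0 | 0)) | ((a.0 + 0 | 0) | a.(0 | 0)) → -a-> m2, -a-> m3, -a-> m4
  m2 = (0 + 0) | (0 | 0) | ((a.0 + 0 | 0) | a.(0 | 0)) → -a-> m5, -a-> m6
  m3 = a.((0 + 0) | (0 | 0)) | ((a.0 + 0 | 0) | (0 | 0)) → -a-> m5, -a-> m7
  m4 = a.((0 + 0) | (0 | 0)) | (0 | a.(0 | 0)) → -a-> m6, -a-> m7
  m5 = (0 + 0) | (0 | 0) | ((a.0 + 0 | 0) | (0 | 0)) → -a-> m8
  m6 = (0 + 0) | (0 | 0) | (0 | a.(0 | 0)) → -a-> m8
  m7 = a.((0 + 0) | (0 | 0)) | (0 | (0 | 0)) → -a-> m8
  m8 = (0 + 0) | (0 | 0) | (0 | (0 | 0)) → (no moves)
Reachable graph of Q (9 states):
  n0 = b.(a.((0 + 0) | (0 | 0)) | ((b.0 + 0 | 0) | a.(0 | 0))) → -b-> n1
  n1 = a.((0 + 0) | (0 | 0)) | ((b.0 + 0 | 0) | a.(0 | 0)) → -a-> n2, -a-> n3, -b-> n4
  n2 = (0 + 0) | (0 | 0) | ((b.0 + 0 | 0) | a.(0 | 0)) → -a-> n5, -b-> n6
  n3 = a.((0 + 0) | (0 | 0)) | ((b.0 + 0 | 0) | (0 | 0)) → -a-> n5, -b-> n7
  n4 = a.((0 + 0) | (0 | 0)) | (0 | a.(0 | 0)) → -a-> n6, -a-> n7
  n5 = (0 + 0) | (0 | 0) | ((b.0 + 0 | 0) | (0 | 0)) → -b-> n8
  n6 = (0 + 0) | (0 | 0) | (0 | a.(0 | 0)) → -a-> n8
  n7 = a.((0 + 0) | (0 | 0)) | (0 | (0 | 0)) → -a-> n8
  n8 = (0 + 0) | (0 | 0) | (0 | (0 | 0)) → (no moves)
Partition-refinement fixed point:
  B0 = {m0}
  B1 = {m1}
  B2 = {m2, m3, m4, n4}
  B3 = {m5, m6, m7, n6, n7}
  B4 = {m8, n8}
  B5 = {n0}
  B6 = {n1}
  B7 = {n2, n3}
  B8 = {n5}
m0 ∈ B0, n0 ∈ B5 → different blocks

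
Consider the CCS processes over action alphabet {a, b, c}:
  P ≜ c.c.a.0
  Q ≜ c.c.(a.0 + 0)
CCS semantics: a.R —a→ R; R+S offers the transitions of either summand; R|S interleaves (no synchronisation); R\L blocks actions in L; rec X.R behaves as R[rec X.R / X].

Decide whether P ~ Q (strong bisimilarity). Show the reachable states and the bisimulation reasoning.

LTS(P): 4 reachable states
  u0 = c.c.a.0 has moves ··c··> u1
  u1 = c.a.0 has moves ··c··> u2
  u2 = a.0 has moves ··a··> u3
  u3 = 0 has moves stopped
LTS(Q): 4 reachable states
  v0 = c.c.(a.0 + 0) has moves ··c··> v1
  v1 = c.(a.0 + 0) has moves ··c··> v2
  v2 = a.0 + 0 has moves ··a··> v3
  v3 = 0 has moves stopped
Coarsest stable partition (strong bisimilarity classes):
  B0 = {u0, v0}
  B1 = {u1, v1}
  B2 = {u2, v2}
  B3 = {u3, v3}
u0 ∈ B0, v0 ∈ B0 → same block

P ~ Q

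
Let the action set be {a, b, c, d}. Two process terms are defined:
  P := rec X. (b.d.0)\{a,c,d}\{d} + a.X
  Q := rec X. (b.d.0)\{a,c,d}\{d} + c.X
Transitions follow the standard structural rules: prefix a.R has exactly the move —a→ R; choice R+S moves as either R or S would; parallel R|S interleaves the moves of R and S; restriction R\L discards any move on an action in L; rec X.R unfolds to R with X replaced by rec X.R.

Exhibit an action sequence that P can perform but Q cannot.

Reachable graph of P (2 states):
  p0 = rec X. (b.d.0)\{a,c,d}\{d} + a.X ⊢ —a→ p0, —b→ p1
  p1 = (d.0)\{a,c,d}\{d} ⊢ ·
Reachable graph of Q (2 states):
  q0 = rec X. (b.d.0)\{a,c,d}\{d} + c.X ⊢ —b→ q1, —c→ q0
  q1 = (d.0)\{a,c,d}\{d} ⊢ ·
Executing a from P (initial set {p0}):
  after a @ step 1: {p0}
  P completes σ.
Executing a from Q (initial set {q0}):
  after a @ step 1: ∅  — Q cannot continue

a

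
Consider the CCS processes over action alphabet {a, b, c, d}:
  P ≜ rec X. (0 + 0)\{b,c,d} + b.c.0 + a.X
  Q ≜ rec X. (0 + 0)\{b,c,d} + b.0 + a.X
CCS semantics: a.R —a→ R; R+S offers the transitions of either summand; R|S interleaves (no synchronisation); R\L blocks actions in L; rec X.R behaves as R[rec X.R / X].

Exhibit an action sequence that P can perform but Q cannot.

bc

LTS(P): 3 reachable states
  m0 = rec X. (0 + 0)\{b,c,d} + b.c.0 + a.X → --a--▸ m0, --b--▸ m1
  m1 = c.0 → --c--▸ m2
  m2 = 0 → stopped
LTS(Q): 2 reachable states
  n0 = rec X. (0 + 0)\{b,c,d} + b.0 + a.X → --a--▸ n0, --b--▸ n1
  n1 = 0 → stopped
Run σ = ⟨bc⟩ on P: start {m0}
  step 1 (b): {m1}
  step 2 (c): {m2}
  P completes σ.
Run σ = ⟨bc⟩ on Q: start {n0}
  step 1 (b): {n1}
  step 2 (c): ∅ (Q stuck)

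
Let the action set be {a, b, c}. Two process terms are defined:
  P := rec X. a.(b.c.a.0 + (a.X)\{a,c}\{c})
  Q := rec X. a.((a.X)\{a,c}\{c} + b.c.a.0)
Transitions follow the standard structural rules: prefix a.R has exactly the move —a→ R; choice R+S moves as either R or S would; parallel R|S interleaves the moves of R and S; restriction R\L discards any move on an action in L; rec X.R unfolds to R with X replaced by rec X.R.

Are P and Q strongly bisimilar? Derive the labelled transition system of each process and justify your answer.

LTS(P): 5 reachable states
  u0 = rec X. a.(b.c.a.0 + (a.X)\{a,c}\{c}) has moves -a-> u1
  u1 = b.c.a.0 + (a.(rec X. a.(b.c.a.0 + (a.X)\{a,c}\{c})))\{a,c}\{c} has moves -b-> u2
  u2 = c.a.0 has moves -c-> u3
  u3 = a.0 has moves -a-> u4
  u4 = 0 has moves deadlocked
LTS(Q): 5 reachable states
  v0 = rec X. a.((a.X)\{a,c}\{c} + b.c.a.0) has moves -a-> v1
  v1 = (a.(rec X. a.((a.X)\{a,c}\{c} + b.c.a.0)))\{a,c}\{c} + b.c.a.0 has moves -b-> v2
  v2 = c.a.0 has moves -c-> v3
  v3 = a.0 has moves -a-> v4
  v4 = 0 has moves deadlocked
Partition-refinement fixed point:
  B0 = {u0, v0}
  B1 = {u1, v1}
  B2 = {u2, v2}
  B3 = {u3, v3}
  B4 = {u4, v4}
u0 ∈ B0, v0 ∈ B0 → same block

bisimilar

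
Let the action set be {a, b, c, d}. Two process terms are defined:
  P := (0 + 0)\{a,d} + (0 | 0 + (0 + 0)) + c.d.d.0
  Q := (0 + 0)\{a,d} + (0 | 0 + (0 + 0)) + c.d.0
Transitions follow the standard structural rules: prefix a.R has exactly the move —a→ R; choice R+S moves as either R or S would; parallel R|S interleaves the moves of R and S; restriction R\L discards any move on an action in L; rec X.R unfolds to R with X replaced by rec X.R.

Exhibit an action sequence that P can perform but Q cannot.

Reachable graph of P (4 states):
  s0 = (0 + 0)\{a,d} + (0 | 0 + (0 + 0)) + c.d.d.0 | --c--▸ s1
  s1 = d.d.0 | --d--▸ s2
  s2 = d.0 | --d--▸ s3
  s3 = 0 | deadlocked
Reachable graph of Q (3 states):
  t0 = (0 + 0)\{a,d} + (0 | 0 + (0 + 0)) + c.d.0 | --c--▸ t1
  t1 = d.0 | --d--▸ t2
  t2 = 0 | deadlocked
Trace ⟨cdd⟩ through P, begin at {s0}:
  [1] c ⇒ {s1}
  [2] d ⇒ {s2}
  [3] d ⇒ {s3}
  — P admits the full trace.
Trace ⟨cdd⟩ through Q, begin at {t0}:
  [1] c ⇒ {t1}
  [2] d ⇒ {t2}
  [3] d ⇒ ∅  — Q cannot continue

cdd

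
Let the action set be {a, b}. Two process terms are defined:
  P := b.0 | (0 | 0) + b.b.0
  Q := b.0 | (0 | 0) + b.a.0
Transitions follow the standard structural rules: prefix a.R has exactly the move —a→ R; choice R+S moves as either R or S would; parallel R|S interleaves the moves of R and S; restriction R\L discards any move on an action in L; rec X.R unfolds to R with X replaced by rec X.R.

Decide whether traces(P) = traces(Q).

trace-distinct — witness ⟨bb⟩

Reachable graph of P (4 states):
  m0 = b.0 | (0 | 0) + b.b.0 :: -b-> m1, -b-> m2
  m1 = 0 | (0 | 0) :: stopped
  m2 = b.0 :: -b-> m3
  m3 = 0 :: stopped
Reachable graph of Q (4 states):
  n0 = b.0 | (0 | 0) + b.a.0 :: -b-> n1, -b-> n2
  n1 = 0 | (0 | 0) :: stopped
  n2 = a.0 :: -a-> n3
  n3 = 0 :: stopped
Executing bb from P (initial set {m0}):
  [1] b ⇒ {m1, m2}
  [2] b ⇒ {m3}
  — P admits the full trace.
Executing bb from Q (initial set {n0}):
  [1] b ⇒ {n1, n2}
  [2] b ⇒ no successor for Q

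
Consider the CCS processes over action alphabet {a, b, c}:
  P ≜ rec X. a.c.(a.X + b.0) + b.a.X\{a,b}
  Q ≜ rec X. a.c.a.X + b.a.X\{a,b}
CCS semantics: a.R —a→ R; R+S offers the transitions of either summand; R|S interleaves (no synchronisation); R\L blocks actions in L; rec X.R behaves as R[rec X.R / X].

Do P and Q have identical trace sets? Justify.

P's transition system — 6 states:
  m0 = rec X. a.c.(a.X + b.0) + b.a.X\{a,b} → -a-> m1, -b-> m2
  m1 = c.(a.(rec X. a.c.(a.X + b.0) + b.a.X\{a,b}) + b.0) → -c-> m3
  m2 = a.(rec X. a.c.(a.X + b.0) + b.a.X\{a,b})\{a,b} → -a-> m4
  m3 = a.(rec X. a.c.(a.X + b.0) + b.a.X\{a,b}) + b.0 → -a-> m0, -b-> m5
  m4 = (rec X. a.c.(a.X + b.0) + b.a.X\{a,b})\{a,b} → (no moves)
  m5 = 0 → (no moves)
Q's transition system — 5 states:
  n0 = rec X. a.c.a.X + b.a.X\{a,b} → -a-> n1, -b-> n2
  n1 = c.a.(rec X. a.c.a.X + b.a.X\{a,b}) → -c-> n3
  n2 = a.(rec X. a.c.a.X + b.a.X\{a,b})\{a,b} → -a-> n4
  n3 = a.(rec X. a.c.a.X + b.a.X\{a,b}) → -a-> n0
  n4 = (rec X. a.c.a.X + b.a.X\{a,b})\{a,b} → (no moves)
Trace ⟨acb⟩ through P, begin at {m0}:
  [1] a ⇒ {m1}
  [2] c ⇒ {m3}
  [3] b ⇒ {m5}
  P completes σ.
Trace ⟨acb⟩ through Q, begin at {n0}:
  [1] a ⇒ {n1}
  [2] c ⇒ {n3}
  [3] b ⇒ ∅ (Q stuck)

traces(P) ≠ traces(Q) — witness ⟨acb⟩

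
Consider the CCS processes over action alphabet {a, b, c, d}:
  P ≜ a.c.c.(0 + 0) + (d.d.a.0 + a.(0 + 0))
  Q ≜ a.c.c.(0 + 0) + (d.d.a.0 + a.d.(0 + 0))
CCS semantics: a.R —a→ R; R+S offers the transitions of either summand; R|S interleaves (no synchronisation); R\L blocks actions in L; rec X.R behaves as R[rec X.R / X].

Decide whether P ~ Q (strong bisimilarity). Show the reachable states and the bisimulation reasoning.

NO

Reachable graph of P (7 states):
  u0 = a.c.c.(0 + 0) + (d.d.a.0 + a.(0 + 0)) → --a--▸ u1, --a--▸ u2, --d--▸ u3
  u1 = 0 + 0 → stopped
  u2 = c.c.(0 + 0) → --c--▸ u4
  u3 = d.a.0 → --d--▸ u5
  u4 = c.(0 + 0) → --c--▸ u1
  u5 = a.0 → --a--▸ u6
  u6 = 0 → stopped
Reachable graph of Q (8 states):
  v0 = a.c.c.(0 + 0) + (d.d.a.0 + a.d.(0 + 0)) → --a--▸ v1, --a--▸ v2, --d--▸ v3
  v1 = c.c.(0 + 0) → --c--▸ v4
  v2 = d.(0 + 0) → --d--▸ v5
  v3 = d.a.0 → --d--▸ v6
  v4 = c.(0 + 0) → --c--▸ v5
  v5 = 0 + 0 → stopped
  v6 = a.0 → --a--▸ v7
  v7 = 0 → stopped
Coarsest stable partition (strong bisimilarity classes):
  B0 = {u0}
  B1 = {u1, u6, v5, v7}
  B2 = {u3, v3}
  B3 = {u5, v6}
  B4 = {u2, v1}
  B5 = {u4, v4}
  B6 = {v0}
  B7 = {v2}
u0 ∈ B0, v0 ∈ B6 → different blocks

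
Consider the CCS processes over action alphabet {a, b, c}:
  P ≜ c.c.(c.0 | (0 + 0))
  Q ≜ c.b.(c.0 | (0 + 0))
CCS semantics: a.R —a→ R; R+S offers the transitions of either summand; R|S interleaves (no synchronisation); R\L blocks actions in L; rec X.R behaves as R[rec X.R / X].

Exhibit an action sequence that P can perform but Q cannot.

P's transition system — 4 states:
  p0 = c.c.(c.0 | (0 + 0)) :: —c→ p1
  p1 = c.(c.0 | (0 + 0)) :: —c→ p2
  p2 = c.0 | (0 + 0) :: —c→ p3
  p3 = 0 | (0 + 0) :: stopped
Q's transition system — 4 states:
  q0 = c.b.(c.0 | (0 + 0)) :: —c→ q1
  q1 = b.(c.0 | (0 + 0)) :: —b→ q2
  q2 = c.0 | (0 + 0) :: —c→ q3
  q3 = 0 | (0 + 0) :: stopped
Run σ = ⟨cc⟩ on P: start {p0}
  [1] c ⇒ {p1}
  [2] c ⇒ {p2}
  — P admits the full trace.
Run σ = ⟨cc⟩ on Q: start {q0}
  [1] c ⇒ {q1}
  [2] c ⇒ ∅  — Q cannot continue

cc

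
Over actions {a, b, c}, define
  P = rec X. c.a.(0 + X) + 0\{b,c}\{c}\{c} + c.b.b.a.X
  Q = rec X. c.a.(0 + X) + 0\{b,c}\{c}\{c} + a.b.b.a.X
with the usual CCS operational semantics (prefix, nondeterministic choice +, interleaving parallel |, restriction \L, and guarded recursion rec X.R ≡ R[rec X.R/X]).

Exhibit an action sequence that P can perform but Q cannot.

cb

P's transition system — 6 states:
  p0 = rec X. c.a.(0 + X) + 0\{b,c}\{c}\{c} + c.b.b.a.X | —c→ p1, —c→ p2
  p1 = a.(0 + (rec X. c.a.(0 + X) + 0\{b,c}\{c}\{c} + c.b.b.a.X)) | —a→ p3
  p2 = b.b.a.(rec X. c.a.(0 + X) + 0\{b,c}\{c}\{c} + c.b.b.a.X) | —b→ p4
  p3 = 0 + (rec X. c.a.(0 + X) + 0\{b,c}\{c}\{c} + c.b.b.a.X) | —c→ p1, —c→ p2
  p4 = b.a.(rec X. c.a.(0 + X) + 0\{b,c}\{c}\{c} + c.b.b.a.X) | —b→ p5
  p5 = a.(rec X. c.a.(0 + X) + 0\{b,c}\{c}\{c} + c.b.b.a.X) | —a→ p0
Q's transition system — 6 states:
  q0 = rec X. c.a.(0 + X) + 0\{b,c}\{c}\{c} + a.b.b.a.X | —a→ q1, —c→ q2
  q1 = b.b.a.(rec X. c.a.(0 + X) + 0\{b,c}\{c}\{c} + a.b.b.a.X) | —b→ q3
  q2 = a.(0 + (rec X. c.a.(0 + X) + 0\{b,c}\{c}\{c} + a.b.b.a.X)) | —a→ q4
  q3 = b.a.(rec X. c.a.(0 + X) + 0\{b,c}\{c}\{c} + a.b.b.a.X) | —b→ q5
  q4 = 0 + (rec X. c.a.(0 + X) + 0\{b,c}\{c}\{c} + a.b.b.a.X) | —a→ q1, —c→ q2
  q5 = a.(rec X. c.a.(0 + X) + 0\{b,c}\{c}\{c} + a.b.b.a.X) | —a→ q0
Run σ = ⟨cb⟩ on P: start {p0}
  [1] c ⇒ {p1, p2}
  [2] b ⇒ {p4}
  ✓ P
Run σ = ⟨cb⟩ on Q: start {q0}
  [1] c ⇒ {q2}
  [2] b ⇒ ∅ (Q stuck)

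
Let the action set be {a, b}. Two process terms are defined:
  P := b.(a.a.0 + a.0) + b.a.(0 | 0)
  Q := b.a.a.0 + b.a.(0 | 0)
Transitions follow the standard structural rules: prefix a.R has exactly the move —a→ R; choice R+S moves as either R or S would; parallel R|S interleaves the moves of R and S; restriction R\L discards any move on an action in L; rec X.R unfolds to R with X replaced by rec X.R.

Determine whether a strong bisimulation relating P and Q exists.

Reachable graph of P (6 states):
  p0 = b.(a.a.0 + a.0) + b.a.(0 | 0) → ··b··> p1, ··b··> p2
  p1 = a.(0 | 0) → ··a··> p3
  p2 = a.a.0 + a.0 → ··a··> p4, ··a··> p5
  p3 = 0 | 0 → (no moves)
  p4 = 0 → (no moves)
  p5 = a.0 → ··a··> p4
Reachable graph of Q (6 states):
  q0 = b.a.a.0 + b.a.(0 | 0) → ··b··> q1, ··b··> q2
  q1 = a.(0 | 0) → ··a··> q3
  q2 = a.a.0 → ··a··> q4
  q3 = 0 | 0 → (no moves)
  q4 = a.0 → ··a··> q5
  q5 = 0 → (no moves)
Bisimilarity quotient blocks:
  B0 = {p0}
  B1 = {p2}
  B2 = {p3, p4, q3, q5}
  B3 = {p1, p5, q1, q4}
  B4 = {q0}
  B5 = {q2}
p0 ∈ B0, q0 ∈ B4 → different blocks

NO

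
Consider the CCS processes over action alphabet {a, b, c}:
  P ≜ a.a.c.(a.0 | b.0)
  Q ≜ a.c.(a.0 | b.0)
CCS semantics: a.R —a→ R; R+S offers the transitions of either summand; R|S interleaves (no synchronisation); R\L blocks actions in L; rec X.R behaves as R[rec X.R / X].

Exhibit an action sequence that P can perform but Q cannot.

P's transition system — 7 states:
  s0 = a.a.c.(a.0 | b.0) | =a=> s1
  s1 = a.c.(a.0 | b.0) | =a=> s2
  s2 = c.(a.0 | b.0) | =c=> s3
  s3 = a.0 | b.0 | =a=> s4, =b=> s5
  s4 = 0 | b.0 | =b=> s6
  s5 = a.0 | 0 | =a=> s6
  s6 = 0 | 0 | (no moves)
Q's transition system — 6 states:
  t0 = a.c.(a.0 | b.0) | =a=> t1
  t1 = c.(a.0 | b.0) | =c=> t2
  t2 = a.0 | b.0 | =a=> t3, =b=> t4
  t3 = 0 | b.0 | =b=> t5
  t4 = a.0 | 0 | =a=> t5
  t5 = 0 | 0 | (no moves)
Trace ⟨aa⟩ through P, begin at {s0}:
  [1] a ⇒ {s1}
  [2] a ⇒ {s2}
  ✓ P
Trace ⟨aa⟩ through Q, begin at {t0}:
  [1] a ⇒ {t1}
  [2] a ⇒ no successor for Q

aa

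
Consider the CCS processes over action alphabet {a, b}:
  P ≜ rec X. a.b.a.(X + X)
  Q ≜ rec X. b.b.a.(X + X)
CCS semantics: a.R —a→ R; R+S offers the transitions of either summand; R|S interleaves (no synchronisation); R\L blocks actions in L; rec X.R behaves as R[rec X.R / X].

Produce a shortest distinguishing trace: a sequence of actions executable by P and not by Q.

a

Reachable graph of P (4 states):
  s0 = rec X. a.b.a.(X + X) has moves --a--▸ s1
  s1 = b.a.((rec X. a.b.a.(X + X)) + (rec X. a.b.a.(X + X))) has moves --b--▸ s2
  s2 = a.((rec X. a.b.a.(X + X)) + (rec X. a.b.a.(X + X))) has moves --a--▸ s3
  s3 = (rec X. a.b.a.(X + X)) + (rec X. a.b.a.(X + X)) has moves --a--▸ s1
Reachable graph of Q (4 states):
  t0 = rec X. b.b.a.(X + X) has moves --b--▸ t1
  t1 = b.a.((rec X. b.b.a.(X + X)) + (rec X. b.b.a.(X + X))) has moves --b--▸ t2
  t2 = a.((rec X. b.b.a.(X + X)) + (rec X. b.b.a.(X + X))) has moves --a--▸ t3
  t3 = (rec X. b.b.a.(X + X)) + (rec X. b.b.a.(X + X)) has moves --b--▸ t1
Trace ⟨a⟩ through P, begin at {s0}:
  after a @ step 1: {s1}
  — P admits the full trace.
Trace ⟨a⟩ through Q, begin at {t0}:
  after a @ step 1: ∅  — Q cannot continue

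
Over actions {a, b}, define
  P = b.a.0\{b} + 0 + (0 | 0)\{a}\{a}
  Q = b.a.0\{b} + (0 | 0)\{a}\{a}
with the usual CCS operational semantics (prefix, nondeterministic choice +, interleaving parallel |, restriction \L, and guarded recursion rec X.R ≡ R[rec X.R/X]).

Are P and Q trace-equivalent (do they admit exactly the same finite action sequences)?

YES

Reachable graph of P (3 states):
  p0 = b.a.0\{b} + 0 + (0 | 0)\{a}\{a} has moves -b-> p1
  p1 = a.0\{b} has moves -a-> p2
  p2 = 0\{b} has moves ·
Reachable graph of Q (3 states):
  q0 = b.a.0\{b} + (0 | 0)\{a}\{a} has moves -b-> q1
  q1 = a.0\{b} has moves -a-> q2
  q2 = 0\{b} has moves ·
Partition-refinement fixed point:
  B0 = {p0, q0}
  B1 = {p1, q1}
  B2 = {p2, q2}
p0 ∈ B0, q0 ∈ B0 → same block
Bisimilar ⇒ trace-equivalent.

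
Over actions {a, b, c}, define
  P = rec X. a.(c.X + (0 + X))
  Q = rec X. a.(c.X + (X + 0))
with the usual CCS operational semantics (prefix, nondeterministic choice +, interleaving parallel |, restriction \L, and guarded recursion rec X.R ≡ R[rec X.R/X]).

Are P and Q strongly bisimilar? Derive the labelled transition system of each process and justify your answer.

P ~ Q

P's transition system — 2 states:
  s0 = rec X. a.(c.X + (0 + X)) :: —a→ s1
  s1 = c.(rec X. a.(c.X + (0 + X))) + (0 + (rec X. a.(c.X + (0 + X)))) :: —a→ s1, —c→ s0
Q's transition system — 2 states:
  t0 = rec X. a.(c.X + (X + 0)) :: —a→ t1
  t1 = c.(rec X. a.(c.X + (X + 0))) + ((rec X. a.(c.X + (X + 0))) + 0) :: —a→ t1, —c→ t0
Bisimilarity quotient blocks:
  B0 = {s0, t0}
  B1 = {s1, t1}
s0 ∈ B0, t0 ∈ B0 → same block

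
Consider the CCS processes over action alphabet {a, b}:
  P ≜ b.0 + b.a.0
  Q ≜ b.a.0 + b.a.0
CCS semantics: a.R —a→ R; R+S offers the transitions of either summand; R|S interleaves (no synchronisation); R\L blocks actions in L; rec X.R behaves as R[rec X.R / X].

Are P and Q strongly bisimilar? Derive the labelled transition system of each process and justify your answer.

NO

Reachable graph of P (3 states):
  m0 = b.0 + b.a.0 → -b-> m1, -b-> m2
  m1 = 0 → stopped
  m2 = a.0 → -a-> m1
Reachable graph of Q (3 states):
  n0 = b.a.0 + b.a.0 → -b-> n1
  n1 = a.0 → -a-> n2
  n2 = 0 → stopped
Partition-refinement fixed point:
  B0 = {m0}
  B1 = {m2, n1}
  B2 = {m1, n2}
  B3 = {n0}
m0 ∈ B0, n0 ∈ B3 → different blocks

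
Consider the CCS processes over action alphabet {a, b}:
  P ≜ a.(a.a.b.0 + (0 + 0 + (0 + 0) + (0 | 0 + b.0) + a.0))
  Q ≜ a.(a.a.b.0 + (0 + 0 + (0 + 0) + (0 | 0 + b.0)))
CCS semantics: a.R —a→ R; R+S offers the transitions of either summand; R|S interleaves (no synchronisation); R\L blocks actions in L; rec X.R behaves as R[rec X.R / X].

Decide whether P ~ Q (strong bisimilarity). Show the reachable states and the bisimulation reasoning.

P's transition system — 5 states:
  u0 = a.(a.a.b.0 + (0 + 0 + (0 + 0) + (0 | 0 + b.0) + a.0)) | -a-> u1
  u1 = a.a.b.0 + (0 + 0 + (0 + 0) + (0 | 0 + b.0) + a.0) | -a-> u2, -a-> u3, -b-> u2
  u2 = 0 | ∅
  u3 = a.b.0 | -a-> u4
  u4 = b.0 | -b-> u2
Q's transition system — 5 states:
  v0 = a.(a.a.b.0 + (0 + 0 + (0 + 0) + (0 | 0 + b.0))) | -a-> v1
  v1 = a.a.b.0 + (0 + 0 + (0 + 0) + (0 | 0 + b.0)) | -a-> v2, -b-> v3
  v2 = a.b.0 | -a-> v4
  v3 = 0 | ∅
  v4 = b.0 | -b-> v3
Bisimilarity quotient blocks:
  B0 = {u0}
  B1 = {u1}
  B2 = {u3, v2}
  B3 = {u4, v4}
  B4 = {u2, v3}
  B5 = {v0}
  B6 = {v1}
u0 ∈ B0, v0 ∈ B5 → different blocks

not bisimilar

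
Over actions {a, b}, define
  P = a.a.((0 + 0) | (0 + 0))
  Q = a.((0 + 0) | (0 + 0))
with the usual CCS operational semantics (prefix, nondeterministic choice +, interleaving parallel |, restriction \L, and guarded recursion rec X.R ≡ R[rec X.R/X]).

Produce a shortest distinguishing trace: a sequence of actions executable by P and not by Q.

LTS(P): 3 reachable states
  m0 = a.a.((0 + 0) | (0 + 0)) | --a--▸ m1
  m1 = a.((0 + 0) | (0 + 0)) | --a--▸ m2
  m2 = (0 + 0) | (0 + 0) | ∅
LTS(Q): 2 reachable states
  n0 = a.((0 + 0) | (0 + 0)) | --a--▸ n1
  n1 = (0 + 0) | (0 + 0) | ∅
Run σ = ⟨aa⟩ on P: start {m0}
  [1] a ⇒ {m1}
  [2] a ⇒ {m2}
  P completes σ.
Run σ = ⟨aa⟩ on Q: start {n0}
  [1] a ⇒ {n1}
  [2] a ⇒ ∅ (Q stuck)

aa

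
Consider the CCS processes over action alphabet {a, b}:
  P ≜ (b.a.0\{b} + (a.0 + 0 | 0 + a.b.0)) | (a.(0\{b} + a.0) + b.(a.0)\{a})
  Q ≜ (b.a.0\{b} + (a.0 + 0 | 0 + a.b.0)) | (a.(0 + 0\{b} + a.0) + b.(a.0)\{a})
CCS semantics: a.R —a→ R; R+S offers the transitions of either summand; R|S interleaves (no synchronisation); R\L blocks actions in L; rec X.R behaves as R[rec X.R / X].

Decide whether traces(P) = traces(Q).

P's transition system — 20 states:
  u0 = (b.a.0\{b} + (a.0 + 0 | 0 + a.b.0)) | (a.(0\{b} + a.0) + b.(a.0)\{a}) → —a→ u1, —a→ u2, —a→ u3, —b→ u4, —b→ u5
  u1 = (b.a.0\{b} + (a.0 + 0 | 0 + a.b.0)) | (0\{b} + a.0) → —a→ u6, —a→ u7, —a→ u8, —b→ u9
  u2 = 0 | (a.(0\{b} + a.0) + b.(a.0)\{a}) → —a→ u7, —b→ u10
  u3 = b.0 | (a.(0\{b} + a.0) + b.(a.0)\{a}) → —a→ u8, —b→ u11, —b→ u2
  u4 = (b.a.0\{b} + (a.0 + 0 | 0 + a.b.0)) | (a.0)\{a} → —a→ u10, —a→ u11, —b→ u12
  u5 = a.0\{b} | (a.(0\{b} + a.0) + b.(a.0)\{a}) → —a→ u13, —a→ u9, —b→ u12
  u6 = (b.a.0\{b} + (a.0 + 0 | 0 + a.b.0)) | 0 → —a→ u14, —a→ u15, —b→ u16
  u7 = 0 | (0\{b} + a.0) → —a→ u14
  u8 = b.0 | (0\{b} + a.0) → —a→ u15, —b→ u7
  u9 = a.0\{b} | (0\{b} + a.0) → —a→ u16, —a→ u17
  u10 = 0 | (a.0)\{a} → (no moves)
  u11 = b.0 | (a.0)\{a} → —b→ u10
  u12 = a.0\{b} | (a.0)\{a} → —a→ u18
  u13 = 0\{b} | (a.(0\{b} + a.0) + b.(a.0)\{a}) → —a→ u17, —b→ u18
  u14 = 0 | 0 → (no moves)
  u15 = b.0 | 0 → —b→ u14
  u16 = a.0\{b} | 0 → —a→ u19
  u17 = 0\{b} | (0\{b} + a.0) → —a→ u19
  u18 = 0\{b} | (a.0)\{a} → (no moves)
  u19 = 0\{b} | 0 → (no moves)
Q's transition system — 20 states:
  v0 = (b.a.0\{b} + (a.0 + 0 | 0 + a.b.0)) | (a.(0 + 0\{b} + a.0) + b.(a.0)\{a}) → —a→ v1, —a→ v2, —a→ v3, —b→ v4, —b→ v5
  v1 = (b.a.0\{b} + (a.0 + 0 | 0 + a.b.0)) | (0 + 0\{b} + a.0) → —a→ v6, —a→ v7, —a→ v8, —b→ v9
  v2 = 0 | (a.(0 + 0\{b} + a.0) + b.(a.0)\{a}) → —a→ v7, —b→ v10
  v3 = b.0 | (a.(0 + 0\{b} + a.0) + b.(a.0)\{a}) → —a→ v8, —b→ v11, —b→ v2
  v4 = (b.a.0\{b} + (a.0 + 0 | 0 + a.b.0)) | (a.0)\{a} → —a→ v10, —a→ v11, —b→ v12
  v5 = a.0\{b} | (a.(0 + 0\{b} + a.0) + b.(a.0)\{a}) → —a→ v13, —a→ v9, —b→ v12
  v6 = (b.a.0\{b} + (a.0 + 0 | 0 + a.b.0)) | 0 → —a→ v14, —a→ v15, —b→ v16
  v7 = 0 | (0 + 0\{b} + a.0) → —a→ v14
  v8 = b.0 | (0 + 0\{b} + a.0) → —a→ v15, —b→ v7
  v9 = a.0\{b} | (0 + 0\{b} + a.0) → —a→ v16, —a→ v17
  v10 = 0 | (a.0)\{a} → (no moves)
  v11 = b.0 | (a.0)\{a} → —b→ v10
  v12 = a.0\{b} | (a.0)\{a} → —a→ v18
  v13 = 0\{b} | (a.(0 + 0\{b} + a.0) + b.(a.0)\{a}) → —a→ v17, —b→ v18
  v14 = 0 | 0 → (no moves)
  v15 = b.0 | 0 → —b→ v14
  v16 = a.0\{b} | 0 → —a→ v19
  v17 = 0\{b} | (0 + 0\{b} + a.0) → —a→ v19
  v18 = 0\{b} | (a.0)\{a} → (no moves)
  v19 = 0\{b} | 0 → (no moves)
Coarsest stable partition (strong bisimilarity classes):
  B0 = {u0, v0}
  B1 = {u1, v1}
  B2 = {u12, u16, u17, u7, v12, v16, v17, v7}
  B3 = {u10, u14, u18, u19, v10, v14, v18, v19}
  B4 = {u9, v9}
  B5 = {u4, u6, v4, v6}
  B6 = {u11, u15, v11, v15}
  B7 = {u8, v8}
  B8 = {u13, u2, v13, v2}
  B9 = {u3, v3}
  B10 = {u5, v5}
u0 ∈ B0, v0 ∈ B0 → same block
Bisimilar ⇒ trace-equivalent.

traces(P) = traces(Q)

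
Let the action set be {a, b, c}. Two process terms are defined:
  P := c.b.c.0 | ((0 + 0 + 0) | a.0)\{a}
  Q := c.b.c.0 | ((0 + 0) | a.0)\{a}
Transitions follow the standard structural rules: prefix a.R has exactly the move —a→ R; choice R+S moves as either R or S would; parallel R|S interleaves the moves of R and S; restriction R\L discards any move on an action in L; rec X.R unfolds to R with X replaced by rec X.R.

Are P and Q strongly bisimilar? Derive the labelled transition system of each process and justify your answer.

YES

P's transition system — 4 states:
  p0 = c.b.c.0 | ((0 + 0 + 0) | a.0)\{a} → ··c··> p1
  p1 = b.c.0 | ((0 + 0 + 0) | a.0)\{a} → ··b··> p2
  p2 = c.0 | ((0 + 0 + 0) | a.0)\{a} → ··c··> p3
  p3 = 0 | ((0 + 0 + 0) | a.0)\{a} → deadlocked
Q's transition system — 4 states:
  q0 = c.b.c.0 | ((0 + 0) | a.0)\{a} → ··c··> q1
  q1 = b.c.0 | ((0 + 0) | a.0)\{a} → ··b··> q2
  q2 = c.0 | ((0 + 0) | a.0)\{a} → ··c··> q3
  q3 = 0 | ((0 + 0) | a.0)\{a} → deadlocked
Bisimilarity quotient blocks:
  B0 = {p0, q0}
  B1 = {p1, q1}
  B2 = {p2, q2}
  B3 = {p3, q3}
p0 ∈ B0, q0 ∈ B0 → same block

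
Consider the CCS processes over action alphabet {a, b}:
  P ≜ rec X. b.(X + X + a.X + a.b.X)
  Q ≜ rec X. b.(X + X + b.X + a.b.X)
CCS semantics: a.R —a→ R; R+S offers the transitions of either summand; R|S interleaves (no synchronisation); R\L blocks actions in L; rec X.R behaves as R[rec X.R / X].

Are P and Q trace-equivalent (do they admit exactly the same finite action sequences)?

traces(P) ≠ traces(Q) — witness ⟨baba⟩

Reachable graph of P (3 states):
  m0 = rec X. b.(X + X + a.X + a.b.X) ⊢ --b--▸ m1
  m1 = (rec X. b.(X + X + a.X + a.b.X)) + (rec X. b.(X + X + a.X + a.b.X)) + a.(rec X. b.(X + X + a.X + a.b.X)) + a.b.(rec X. b.(X + X + a.X + a.b.X)) ⊢ --a--▸ m0, --a--▸ m2, --b--▸ m1
  m2 = b.(rec X. b.(X + X + a.X + a.b.X)) ⊢ --b--▸ m0
Reachable graph of Q (3 states):
  n0 = rec X. b.(X + X + b.X + a.b.X) ⊢ --b--▸ n1
  n1 = (rec X. b.(X + X + b.X + a.b.X)) + (rec X. b.(X + X + b.X + a.b.X)) + b.(rec X. b.(X + X + b.X + a.b.X)) + a.b.(rec X. b.(X + X + b.X + a.b.X)) ⊢ --a--▸ n2, --b--▸ n0, --b--▸ n1
  n2 = b.(rec X. b.(X + X + b.X + a.b.X)) ⊢ --b--▸ n0
Trace ⟨baba⟩ through P, begin at {m0}:
  [1] b ⇒ {m1}
  [2] a ⇒ {m0, m2}
  [3] b ⇒ {m0, m1}
  [4] a ⇒ {m0, m2}
  — P admits the full trace.
Trace ⟨baba⟩ through Q, begin at {n0}:
  [1] b ⇒ {n1}
  [2] a ⇒ {n2}
  [3] b ⇒ {n0}
  [4] a ⇒ ∅ (Q stuck)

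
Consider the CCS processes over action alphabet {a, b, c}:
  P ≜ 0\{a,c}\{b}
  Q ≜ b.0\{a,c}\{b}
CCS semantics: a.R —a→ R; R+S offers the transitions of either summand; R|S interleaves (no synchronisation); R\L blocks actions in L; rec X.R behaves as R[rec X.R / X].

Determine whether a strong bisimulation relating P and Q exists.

P ≁ Q

P's transition system — 1 states:
  p0 = 0\{a,c}\{b} ⊢ deadlocked
Q's transition system — 2 states:
  q0 = b.0\{a,c}\{b} ⊢ —b→ q1
  q1 = 0\{a,c}\{b} ⊢ deadlocked
Coarsest stable partition (strong bisimilarity classes):
  B0 = {p0, q1}
  B1 = {q0}
p0 ∈ B0, q0 ∈ B1 → different blocks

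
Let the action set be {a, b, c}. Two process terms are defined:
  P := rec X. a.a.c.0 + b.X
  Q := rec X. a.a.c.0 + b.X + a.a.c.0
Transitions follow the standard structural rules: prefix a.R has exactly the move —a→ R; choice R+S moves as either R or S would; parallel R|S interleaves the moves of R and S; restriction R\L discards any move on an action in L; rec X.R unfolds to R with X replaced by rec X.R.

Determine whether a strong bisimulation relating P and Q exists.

bisimilar

LTS(P): 4 reachable states
  s0 = rec X. a.a.c.0 + b.X ⊢ -a-> s1, -b-> s0
  s1 = a.c.0 ⊢ -a-> s2
  s2 = c.0 ⊢ -c-> s3
  s3 = 0 ⊢ (no moves)
LTS(Q): 4 reachable states
  t0 = rec X. a.a.c.0 + b.X + a.a.c.0 ⊢ -a-> t1, -b-> t0
  t1 = a.c.0 ⊢ -a-> t2
  t2 = c.0 ⊢ -c-> t3
  t3 = 0 ⊢ (no moves)
Coarsest stable partition (strong bisimilarity classes):
  B0 = {s0, t0}
  B1 = {s1, t1}
  B2 = {s2, t2}
  B3 = {s3, t3}
s0 ∈ B0, t0 ∈ B0 → same block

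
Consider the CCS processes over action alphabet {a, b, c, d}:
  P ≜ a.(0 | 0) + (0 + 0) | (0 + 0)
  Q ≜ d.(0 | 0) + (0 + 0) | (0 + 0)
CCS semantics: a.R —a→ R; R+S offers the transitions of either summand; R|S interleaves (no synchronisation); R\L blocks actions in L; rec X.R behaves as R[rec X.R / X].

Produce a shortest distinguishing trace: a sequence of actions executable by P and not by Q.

P's transition system — 2 states:
  u0 = a.(0 | 0) + (0 + 0) | (0 + 0) → --a--▸ u1
  u1 = 0 | 0 → (no moves)
Q's transition system — 2 states:
  v0 = d.(0 | 0) + (0 + 0) | (0 + 0) → --d--▸ v1
  v1 = 0 | 0 → (no moves)
Run σ = ⟨a⟩ on P: start {u0}
  after a @ step 1: {u1}
  P completes σ.
Run σ = ⟨a⟩ on Q: start {v0}
  after a @ step 1: ∅ (Q stuck)

a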